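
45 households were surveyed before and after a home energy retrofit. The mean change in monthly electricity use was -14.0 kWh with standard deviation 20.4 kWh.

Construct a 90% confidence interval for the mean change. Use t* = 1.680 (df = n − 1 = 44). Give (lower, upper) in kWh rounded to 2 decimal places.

This is a matched-pairs design, so SE = s_d/√n = 20.4/√45 = 3.0411.
Margin = 1.680 × 3.0411 = 5.1090; the interval is -14.0 ± 5.1090 = (-19.11, -8.89).

(-19.11, -8.89)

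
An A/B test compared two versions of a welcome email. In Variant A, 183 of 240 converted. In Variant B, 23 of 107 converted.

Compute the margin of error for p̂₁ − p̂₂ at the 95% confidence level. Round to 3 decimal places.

0.095

Sample proportions: 183/240 = 0.7625, 23/107 = 0.2150.
Each SE is √(p̂(1−p̂)/n): √(0.7625·0.2375/240) = 0.02747 and √(0.2150·0.7850/107) = 0.03972.
SE(p̂₁ − p̂₂) = √(SE₁² + SE₂²) = √(0.0007546009 + 0.0015776784) = 0.04829, since the two samples are independent.
At 95% confidence z* = 1.960; margin = 1.960 × 0.04829 = 0.09465.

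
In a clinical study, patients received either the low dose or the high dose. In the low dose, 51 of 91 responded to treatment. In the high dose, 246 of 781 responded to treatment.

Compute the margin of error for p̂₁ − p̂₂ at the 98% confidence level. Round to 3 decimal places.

First, p̂₁ = 51/91 = 0.5604; p̂₂ = 246/781 = 0.3150.
The two standard errors are √(0.5604×0.4396/91) = 0.05203 and √(0.3150×0.6850/781) = 0.01662.
Because the samples are independent, SE_diff = √(0.05203² + 0.01662²) = 0.05462.
Using z* = 2.326 for 98%, ME = 2.326 × 0.05462 = 0.12705.

0.127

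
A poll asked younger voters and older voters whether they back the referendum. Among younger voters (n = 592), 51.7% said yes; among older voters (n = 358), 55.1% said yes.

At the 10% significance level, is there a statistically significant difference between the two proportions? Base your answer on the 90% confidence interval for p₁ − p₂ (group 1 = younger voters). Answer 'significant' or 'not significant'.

The two standard errors are √(0.5170×0.4830/592) = 0.02054 and √(0.5510×0.4490/358) = 0.02629.
Because the samples are independent, SE_diff = √(0.02054² + 0.02629²) = 0.03336.
Using z* = 1.645 for 90%, ME = 1.645 × 0.03336 = 0.05488.
p̂₁ − p̂₂ = -0.0340; interval -0.0340 ± 0.05488 gives (-0.08888, 0.02088).
The interval (-0.08888, 0.02088) contains 0, so the difference is not significant.

not significant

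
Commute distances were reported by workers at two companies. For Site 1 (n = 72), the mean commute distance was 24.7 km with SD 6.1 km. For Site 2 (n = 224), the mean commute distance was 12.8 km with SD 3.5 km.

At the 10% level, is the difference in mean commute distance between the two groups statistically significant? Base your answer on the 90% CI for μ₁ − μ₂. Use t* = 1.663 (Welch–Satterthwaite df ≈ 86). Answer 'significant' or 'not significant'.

significant

SE₁ = s₁/√n₁ = 6.1/√72 = 0.7189; SE₂ = 3.5/√224 = 0.2339.
Independent samples, unequal variances: SE_diff = √(SE₁² + SE₂²) = √(0.51681721 + 0.05470921) = 0.7560.
t* = 1.663, so margin of error = 1.663 × 0.7560 = 1.2572.
Difference in means = 24.7 − 12.8 = 11.9000.
11.9000 ± 1.2572 → (10.6428, 13.1572).
The interval (10.6428, 13.1572) does not contain 0, so the difference is significant.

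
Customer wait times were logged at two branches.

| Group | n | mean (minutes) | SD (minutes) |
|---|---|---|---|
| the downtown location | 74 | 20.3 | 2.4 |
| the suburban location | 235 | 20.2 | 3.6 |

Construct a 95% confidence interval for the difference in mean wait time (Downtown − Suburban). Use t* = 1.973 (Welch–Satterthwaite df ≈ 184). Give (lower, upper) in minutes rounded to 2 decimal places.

(-0.62, 0.82)

Per-group SEs: s₁/√n₁ = 2.4/√74 = 0.2790, s₂/√n₂ = 3.6/√235 = 0.2348.
Unpooled SE of the difference: √(0.077841 + 0.05513104) = 0.3647.
Margin of error = t* · SE = 1.973 × 0.3647 = 0.7196.
x̄₁ − x̄₂ = 20.3 − 20.2 = 0.1000.
CI: 0.1000 ± 0.7196 = (-0.62, 0.82).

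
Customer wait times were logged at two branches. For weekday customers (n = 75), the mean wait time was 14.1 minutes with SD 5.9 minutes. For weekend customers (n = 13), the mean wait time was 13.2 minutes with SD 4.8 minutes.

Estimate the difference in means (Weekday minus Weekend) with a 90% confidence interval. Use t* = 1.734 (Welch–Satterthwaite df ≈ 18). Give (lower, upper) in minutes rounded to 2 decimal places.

SE₁ = s₁/√n₁ = 5.9/√75 = 0.6813; SE₂ = 4.8/√13 = 1.3313.
Independent samples, unequal variances: SE_diff = √(SE₁² + SE₂²) = √(0.46416969 + 1.77235969) = 1.4955.
t* = 1.734, so margin of error = 1.734 × 1.4955 = 2.5932.
Difference in means = 14.1 − 13.2 = 0.9000.
0.9000 ± 2.5932 → (-1.69, 3.49).

(-1.69, 3.49)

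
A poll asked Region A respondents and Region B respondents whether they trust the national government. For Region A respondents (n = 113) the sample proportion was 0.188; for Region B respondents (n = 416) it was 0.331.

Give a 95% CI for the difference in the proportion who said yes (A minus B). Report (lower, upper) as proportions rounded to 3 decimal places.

(-0.228, -0.058)

Each SE is √(p̂(1−p̂)/n): √(0.1880·0.8120/113) = 0.03676 and √(0.3310·0.6690/416) = 0.02307.
SE(p̂₁ − p̂₂) = √(SE₁² + SE₂²) = √(0.0013512976 + 0.0005322249) = 0.04340, since the two samples are independent.
At 95% confidence z* = 1.960; margin = 1.960 × 0.04340 = 0.08506.
The difference is 0.1880 − 0.3310 = -0.1430, so the interval is -0.1430 ± 0.08506 = (-0.228, -0.058).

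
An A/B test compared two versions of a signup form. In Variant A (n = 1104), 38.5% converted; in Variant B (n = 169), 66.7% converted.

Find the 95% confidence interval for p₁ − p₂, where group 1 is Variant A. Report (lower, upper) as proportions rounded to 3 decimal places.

(-0.359, -0.205)

The two standard errors are √(0.3850×0.6150/1104) = 0.01464 and √(0.6670×0.3330/169) = 0.03625.
Because the samples are independent, SE_diff = √(0.01464² + 0.03625²) = 0.03909.
Using z* = 1.960 for 95%, ME = 1.960 × 0.03909 = 0.07662.
p̂₁ − p̂₂ = -0.2820; interval -0.2820 ± 0.07662 gives (-0.359, -0.205).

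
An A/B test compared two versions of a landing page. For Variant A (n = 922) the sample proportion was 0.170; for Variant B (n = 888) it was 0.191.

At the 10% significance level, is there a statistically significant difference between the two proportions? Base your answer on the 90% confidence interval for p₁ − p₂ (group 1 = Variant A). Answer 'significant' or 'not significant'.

The two standard errors are √(0.1700×0.8300/922) = 0.01237 and √(0.1910×0.8090/888) = 0.01319.
Because the samples are independent, SE_diff = √(0.01237² + 0.01319²) = 0.01808.
Using z* = 1.645 for 90%, ME = 1.645 × 0.01808 = 0.02974.
p̂₁ − p̂₂ = -0.0210; interval -0.0210 ± 0.02974 gives (-0.05074, 0.00874).
The interval (-0.05074, 0.00874) contains 0, so the difference is not significant.

not significant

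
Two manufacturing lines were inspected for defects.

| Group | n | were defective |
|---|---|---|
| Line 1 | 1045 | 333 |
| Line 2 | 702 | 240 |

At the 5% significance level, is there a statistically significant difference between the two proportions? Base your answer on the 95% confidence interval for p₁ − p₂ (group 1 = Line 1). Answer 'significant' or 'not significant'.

First, p̂₁ = 333/1045 = 0.3187; p̂₂ = 240/702 = 0.3419.
The two standard errors are √(0.3187×0.6813/1045) = 0.01441 and √(0.3419×0.6581/702) = 0.01790.
Because the samples are independent, SE_diff = √(0.01441² + 0.01790²) = 0.02298.
Using z* = 1.960 for 95%, ME = 1.960 × 0.02298 = 0.04504.
p̂₁ − p̂₂ = -0.0232; interval -0.0232 ± 0.04504 gives (-0.06824, 0.02184).
The interval (-0.06824, 0.02184) contains 0, so the difference is not significant.

not significant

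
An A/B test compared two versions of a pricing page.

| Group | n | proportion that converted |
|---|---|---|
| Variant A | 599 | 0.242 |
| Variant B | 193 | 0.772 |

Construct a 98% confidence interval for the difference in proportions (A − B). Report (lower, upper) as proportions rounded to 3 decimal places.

SE₁ = √(p̂₁(1−p̂₁)/n₁) = √(0.2420·0.7580/599) = 0.01750; SE₂ = √(0.7720·0.2280/193) = 0.03020.
Independent samples: SE of the difference = √(SE₁² + SE₂²) = √(0.00030625 + 0.00091204) = 0.03490.
z* for 98% confidence is 2.326, so the margin of error is 2.326 × 0.03490 = 0.08118.
Point estimate p̂₁ − p̂₂ = 0.2420 − 0.7720 = -0.5300.
-0.5300 ± 0.08118 → (-0.611, -0.449).

(-0.611, -0.449)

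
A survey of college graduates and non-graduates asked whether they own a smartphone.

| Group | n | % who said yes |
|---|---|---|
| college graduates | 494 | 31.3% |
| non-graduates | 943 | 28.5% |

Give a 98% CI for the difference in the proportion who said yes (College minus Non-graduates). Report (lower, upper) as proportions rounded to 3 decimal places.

(-0.031, 0.087)

The two standard errors are √(0.3130×0.6870/494) = 0.02086 and √(0.2850×0.7150/943) = 0.01470.
Because the samples are independent, SE_diff = √(0.02086² + 0.01470²) = 0.02552.
Using z* = 2.326 for 98%, ME = 2.326 × 0.02552 = 0.05936.
p̂₁ − p̂₂ = 0.0280; interval 0.0280 ± 0.05936 gives (-0.031, 0.087).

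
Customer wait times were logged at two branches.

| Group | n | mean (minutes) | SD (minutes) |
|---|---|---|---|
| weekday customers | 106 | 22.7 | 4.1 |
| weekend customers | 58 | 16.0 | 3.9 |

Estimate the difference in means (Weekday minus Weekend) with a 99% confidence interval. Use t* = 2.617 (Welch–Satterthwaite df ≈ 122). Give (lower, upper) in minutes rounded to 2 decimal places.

(5.00, 8.40)

Standard errors of each mean: 4.1/√106 = 0.3982 and 3.9/√58 = 0.5121.
SE(x̄₁ − x̄₂) = √(0.3982² + 0.5121²) = 0.6487 for independent samples with unequal variances.
With t* = 2.617, the margin is 2.617 × 0.6487 = 1.6976.
x̄₁ − x̄₂ = 22.7 − 16.0 = 6.7000; the interval is 6.7000 ± 1.6976 = (5.00, 8.40).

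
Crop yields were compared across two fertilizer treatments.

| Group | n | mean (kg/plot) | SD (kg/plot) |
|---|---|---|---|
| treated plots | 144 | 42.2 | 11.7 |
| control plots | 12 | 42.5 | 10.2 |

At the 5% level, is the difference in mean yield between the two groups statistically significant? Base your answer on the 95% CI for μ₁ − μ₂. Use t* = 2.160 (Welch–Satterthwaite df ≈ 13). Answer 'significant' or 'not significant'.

not significant

Per-group SEs: s₁/√n₁ = 11.7/√144 = 0.9750, s₂/√n₂ = 10.2/√12 = 2.9445.
Unpooled SE of the difference: √(0.950625 + 8.67008025) = 3.1017.
Margin of error = t* · SE = 2.160 × 3.1017 = 6.6997.
x̄₁ − x̄₂ = 42.2 − 42.5 = -0.3000.
CI: -0.3000 ± 6.6997 = (-6.9997, 6.3997).
The interval (-6.9997, 6.3997) contains 0, so the difference is not significant.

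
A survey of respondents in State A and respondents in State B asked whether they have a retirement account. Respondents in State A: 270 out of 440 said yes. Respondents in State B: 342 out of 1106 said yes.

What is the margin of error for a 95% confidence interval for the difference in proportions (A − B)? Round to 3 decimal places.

0.053

p̂₁ = 270/440 = 0.6136 and p̂₂ = 342/1106 = 0.3092.
SE₁ = √(p̂₁(1−p̂₁)/n₁) = √(0.6136·0.3864/440) = 0.02321; SE₂ = √(0.3092·0.6908/1106) = 0.01390.
Independent samples: SE of the difference = √(SE₁² + SE₂²) = √(0.0005387041 + 0.00019321) = 0.02705.
z* for 95% confidence is 1.960, so the margin of error is 1.960 × 0.02705 = 0.05302.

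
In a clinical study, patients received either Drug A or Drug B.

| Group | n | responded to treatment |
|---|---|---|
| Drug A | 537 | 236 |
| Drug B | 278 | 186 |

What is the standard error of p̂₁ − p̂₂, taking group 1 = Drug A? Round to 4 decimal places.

p̂₁ = 236/537 = 0.4395 and p̂₂ = 186/278 = 0.6691.
SE₁ = √(p̂₁(1−p̂₁)/n₁) = √(0.4395·0.5605/537) = 0.02142; SE₂ = √(0.6691·0.3309/278) = 0.02822.
Independent samples: SE of the difference = √(SE₁² + SE₂²) = √(0.0004588164 + 0.0007963684) = 0.03543.

0.0354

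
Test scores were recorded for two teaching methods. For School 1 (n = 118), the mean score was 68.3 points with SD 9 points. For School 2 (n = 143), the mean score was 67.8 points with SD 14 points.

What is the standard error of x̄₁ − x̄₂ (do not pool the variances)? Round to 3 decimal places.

Per-group SEs: s₁/√n₁ = 9/√118 = 0.8285, s₂/√n₂ = 14/√143 = 1.1707.
Unpooled SE of the difference: √(0.68641225 + 1.37053849) = 1.4342.

1.434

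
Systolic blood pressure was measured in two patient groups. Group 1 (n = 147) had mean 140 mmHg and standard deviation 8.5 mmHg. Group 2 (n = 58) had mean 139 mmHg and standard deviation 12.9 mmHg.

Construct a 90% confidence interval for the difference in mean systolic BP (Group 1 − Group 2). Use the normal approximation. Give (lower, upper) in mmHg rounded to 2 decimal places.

Per-group SEs: s₁/√n₁ = 8.5/√147 = 0.7011, s₂/√n₂ = 12.9/√58 = 1.6939.
Unpooled SE of the difference: √(0.49154121 + 2.86929721) = 1.8333.
Margin of error = z* · SE = 1.645 × 1.8333 = 3.0158.
x̄₁ − x̄₂ = 140 − 139 = 1.0000.
CI: 1.0000 ± 3.0158 = (-2.02, 4.02).

(-2.02, 4.02)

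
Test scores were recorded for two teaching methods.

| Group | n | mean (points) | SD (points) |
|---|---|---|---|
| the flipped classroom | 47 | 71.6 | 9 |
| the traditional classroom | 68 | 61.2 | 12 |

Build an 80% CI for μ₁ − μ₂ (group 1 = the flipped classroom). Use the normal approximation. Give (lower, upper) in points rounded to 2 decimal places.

(7.89, 12.91)

Standard errors of each mean: 9/√47 = 1.3128 and 12/√68 = 1.4552.
SE(x̄₁ − x̄₂) = √(1.3128² + 1.4552²) = 1.9599 for independent samples with unequal variances.
With z* = 1.282, the margin is 1.282 × 1.9599 = 2.5126.
x̄₁ − x̄₂ = 71.6 − 61.2 = 10.4000; the interval is 10.4000 ± 2.5126 = (7.89, 12.91).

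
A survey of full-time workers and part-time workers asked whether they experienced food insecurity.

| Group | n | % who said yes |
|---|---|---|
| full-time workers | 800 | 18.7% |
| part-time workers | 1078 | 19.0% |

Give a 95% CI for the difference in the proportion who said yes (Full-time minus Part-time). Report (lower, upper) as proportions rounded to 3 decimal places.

(-0.039, 0.033)

Each SE is √(p̂(1−p̂)/n): √(0.1870·0.8130/800) = 0.01379 and √(0.1900·0.8100/1078) = 0.01195.
SE(p̂₁ − p̂₂) = √(SE₁² + SE₂²) = √(0.0001901641 + 0.0001428025) = 0.01825, since the two samples are independent.
At 95% confidence z* = 1.960; margin = 1.960 × 0.01825 = 0.03577.
The difference is 0.1870 − 0.1900 = -0.0030, so the interval is -0.0030 ± 0.03577 = (-0.039, 0.033).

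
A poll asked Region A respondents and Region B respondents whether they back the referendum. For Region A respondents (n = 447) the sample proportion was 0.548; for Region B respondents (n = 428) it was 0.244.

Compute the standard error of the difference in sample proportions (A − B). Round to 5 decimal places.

Each SE is √(p̂(1−p̂)/n): √(0.5480·0.4520/447) = 0.02354 and √(0.2440·0.7560/428) = 0.02076.
SE(p̂₁ − p̂₂) = √(SE₁² + SE₂²) = √(0.0005541316 + 0.0004309776) = 0.03139, since the two samples are independent.

0.03139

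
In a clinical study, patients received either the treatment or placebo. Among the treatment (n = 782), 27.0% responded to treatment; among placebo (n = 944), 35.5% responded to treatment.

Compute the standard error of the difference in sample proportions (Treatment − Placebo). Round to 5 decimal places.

0.02224

Each SE is √(p̂(1−p̂)/n): √(0.2700·0.7300/782) = 0.01588 and √(0.3550·0.6450/944) = 0.01557.
SE(p̂₁ − p̂₂) = √(SE₁² + SE₂²) = √(0.0002521744 + 0.0002424249) = 0.02224, since the two samples are independent.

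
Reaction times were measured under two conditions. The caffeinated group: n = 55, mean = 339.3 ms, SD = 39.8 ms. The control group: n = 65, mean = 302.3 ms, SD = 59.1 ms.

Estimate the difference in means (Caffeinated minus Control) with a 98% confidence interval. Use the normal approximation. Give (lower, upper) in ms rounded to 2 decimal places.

Standard errors of each mean: 39.8/√55 = 5.3666 and 59.1/√65 = 7.3305.
SE(x̄₁ − x̄₂) = √(5.3666² + 7.3305²) = 9.0850 for independent samples with unequal variances.
With z* = 2.326, the margin is 2.326 × 9.0850 = 21.1317.
x̄₁ − x̄₂ = 339.3 − 302.3 = 37.0000; the interval is 37.0000 ± 21.1317 = (15.87, 58.13).

(15.87, 58.13)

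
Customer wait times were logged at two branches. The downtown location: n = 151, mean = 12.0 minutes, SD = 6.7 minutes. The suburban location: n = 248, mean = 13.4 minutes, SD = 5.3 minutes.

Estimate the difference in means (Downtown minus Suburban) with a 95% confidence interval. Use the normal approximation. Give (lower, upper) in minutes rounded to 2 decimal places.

SE₁ = s₁/√n₁ = 6.7/√151 = 0.5452; SE₂ = 5.3/√248 = 0.3366.
Independent samples, unequal variances: SE_diff = √(SE₁² + SE₂²) = √(0.29724304 + 0.11329956) = 0.6407.
z* = 1.960, so margin of error = 1.960 × 0.6407 = 1.2558.
Difference in means = 12.0 − 13.4 = -1.4000.
-1.4000 ± 1.2558 → (-2.66, -0.14).

(-2.66, -0.14)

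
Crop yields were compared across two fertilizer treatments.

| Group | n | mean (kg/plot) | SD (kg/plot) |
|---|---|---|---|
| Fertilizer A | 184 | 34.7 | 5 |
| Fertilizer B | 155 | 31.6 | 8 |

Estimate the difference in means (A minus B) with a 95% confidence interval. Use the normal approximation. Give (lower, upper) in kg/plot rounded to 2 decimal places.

(1.65, 4.55)

Standard errors of each mean: 5/√184 = 0.3686 and 8/√155 = 0.6426.
SE(x̄₁ − x̄₂) = √(0.3686² + 0.6426²) = 0.7408 for independent samples with unequal variances.
With z* = 1.960, the margin is 1.960 × 0.7408 = 1.4520.
x̄₁ − x̄₂ = 34.7 − 31.6 = 3.1000; the interval is 3.1000 ± 1.4520 = (1.65, 4.55).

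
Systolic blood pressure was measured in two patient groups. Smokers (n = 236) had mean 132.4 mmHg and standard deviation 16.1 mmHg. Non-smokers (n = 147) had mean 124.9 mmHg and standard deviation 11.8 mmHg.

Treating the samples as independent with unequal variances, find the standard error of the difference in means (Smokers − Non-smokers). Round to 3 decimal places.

SE₁ = s₁/√n₁ = 16.1/√236 = 1.0480; SE₂ = 11.8/√147 = 0.9732.
Independent samples, unequal variances: SE_diff = √(SE₁² + SE₂²) = √(1.098304 + 0.94711824) = 1.4302.

1.430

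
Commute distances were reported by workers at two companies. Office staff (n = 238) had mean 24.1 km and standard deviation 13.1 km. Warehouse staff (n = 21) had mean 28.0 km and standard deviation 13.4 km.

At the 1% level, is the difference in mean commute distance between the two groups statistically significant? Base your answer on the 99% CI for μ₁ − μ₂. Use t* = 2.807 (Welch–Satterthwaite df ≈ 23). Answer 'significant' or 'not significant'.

Standard errors of each mean: 13.1/√238 = 0.8491 and 13.4/√21 = 2.9241.
SE(x̄₁ − x̄₂) = √(0.8491² + 2.9241²) = 3.0449 for independent samples with unequal variances.
With t* = 2.807, the margin is 2.807 × 3.0449 = 8.5470.
x̄₁ − x̄₂ = 24.1 − 28.0 = -3.9000; the interval is -3.9000 ± 8.5470 = (-12.4470, 4.6470).
The interval (-12.4470, 4.6470) contains 0, so the difference is not significant.

not significant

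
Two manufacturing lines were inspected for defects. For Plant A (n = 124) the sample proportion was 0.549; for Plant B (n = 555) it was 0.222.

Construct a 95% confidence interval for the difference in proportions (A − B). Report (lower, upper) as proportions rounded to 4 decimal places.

(0.2328, 0.4212)

The two standard errors are √(0.5490×0.4510/124) = 0.04469 and √(0.2220×0.7780/555) = 0.01764.
Because the samples are independent, SE_diff = √(0.04469² + 0.01764²) = 0.04805.
Using z* = 1.960 for 95%, ME = 1.960 × 0.04805 = 0.09418.
p̂₁ − p̂₂ = 0.3270; interval 0.3270 ± 0.09418 gives (0.2328, 0.4212).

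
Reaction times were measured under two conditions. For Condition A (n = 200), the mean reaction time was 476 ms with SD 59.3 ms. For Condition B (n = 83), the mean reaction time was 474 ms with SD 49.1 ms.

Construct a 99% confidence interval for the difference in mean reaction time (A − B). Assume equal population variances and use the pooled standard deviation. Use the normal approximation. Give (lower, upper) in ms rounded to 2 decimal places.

(-17.01, 21.01)

s_p = √[((n₁−1)s₁² + (n₂−1)s₂²)/(n₁+n₂−2)] = √[(199·59.3² + 82·49.1²)/281] = 56.5140.
SE = 56.5140·√(1/200 + 1/83) = 7.3790.
With z* = 2.576, margin = 2.576 × 7.3790 = 19.0083.
x̄₁ − x̄₂ = 476 − 474 = 2.0000; interval 2.0000 ± 19.0083 = (-17.01, 21.01).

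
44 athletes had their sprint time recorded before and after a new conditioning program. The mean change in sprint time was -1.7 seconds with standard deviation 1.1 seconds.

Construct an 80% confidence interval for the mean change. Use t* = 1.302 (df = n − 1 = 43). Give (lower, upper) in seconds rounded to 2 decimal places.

(-1.92, -1.48)

Paired design: SE = s_d/√n = 1.1/√44 = 0.1658.
t* = 1.302; margin of error = 1.302 × 0.1658 = 0.2159.
-1.7 ± 0.2159 → (-1.92, -1.48).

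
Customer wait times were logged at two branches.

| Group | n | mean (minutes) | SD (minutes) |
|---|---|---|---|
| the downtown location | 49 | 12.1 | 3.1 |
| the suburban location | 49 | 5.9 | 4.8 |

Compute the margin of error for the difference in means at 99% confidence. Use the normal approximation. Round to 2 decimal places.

2.10

SE₁ = s₁/√n₁ = 3.1/√49 = 0.4429; SE₂ = 4.8/√49 = 0.6857.
Independent samples, unequal variances: SE_diff = √(SE₁² + SE₂²) = √(0.19616041 + 0.47018449) = 0.8163.
z* = 2.576, so margin of error = 2.576 × 0.8163 = 2.1028.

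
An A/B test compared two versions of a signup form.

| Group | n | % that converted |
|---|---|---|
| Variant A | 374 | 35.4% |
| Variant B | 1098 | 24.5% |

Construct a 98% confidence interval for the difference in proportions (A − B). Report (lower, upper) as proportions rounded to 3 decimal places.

SE₁ = √(p̂₁(1−p̂₁)/n₁) = √(0.3540·0.6460/374) = 0.02473; SE₂ = √(0.2450·0.7550/1098) = 0.01298.
Independent samples: SE of the difference = √(SE₁² + SE₂²) = √(0.0006115729 + 0.0001684804) = 0.02793.
z* for 98% confidence is 2.326, so the margin of error is 2.326 × 0.02793 = 0.06497.
Point estimate p̂₁ − p̂₂ = 0.3540 − 0.2450 = 0.1090.
0.1090 ± 0.06497 → (0.044, 0.174).

(0.044, 0.174)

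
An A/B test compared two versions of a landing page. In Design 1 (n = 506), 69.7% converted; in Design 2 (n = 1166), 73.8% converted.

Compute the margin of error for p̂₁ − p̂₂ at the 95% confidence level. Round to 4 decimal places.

0.0473

The two standard errors are √(0.6970×0.3030/506) = 0.02043 and √(0.7380×0.2620/1166) = 0.01288.
Because the samples are independent, SE_diff = √(0.02043² + 0.01288²) = 0.02415.
Using z* = 1.960 for 95%, ME = 1.960 × 0.02415 = 0.04733.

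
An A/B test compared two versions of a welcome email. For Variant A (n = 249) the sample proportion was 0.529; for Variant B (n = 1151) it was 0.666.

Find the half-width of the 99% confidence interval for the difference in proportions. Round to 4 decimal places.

0.0890

Each SE is √(p̂(1−p̂)/n): √(0.5290·0.4710/249) = 0.03163 and √(0.6660·0.3340/1151) = 0.01390.
SE(p̂₁ − p̂₂) = √(SE₁² + SE₂²) = √(0.0010004569 + 0.00019321) = 0.03455, since the two samples are independent.
At 99% confidence z* = 2.576; margin = 2.576 × 0.03455 = 0.08900.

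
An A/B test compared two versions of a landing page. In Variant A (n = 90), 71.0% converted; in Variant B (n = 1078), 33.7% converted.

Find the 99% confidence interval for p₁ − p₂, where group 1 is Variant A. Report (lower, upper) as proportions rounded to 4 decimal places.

(0.2443, 0.5017)

The two standard errors are √(0.7100×0.2900/90) = 0.04783 and √(0.3370×0.6630/1078) = 0.01440.
Because the samples are independent, SE_diff = √(0.04783² + 0.01440²) = 0.04995.
Using z* = 2.576 for 99%, ME = 2.576 × 0.04995 = 0.12867.
p̂₁ − p̂₂ = 0.3730; interval 0.3730 ± 0.12867 gives (0.2443, 0.5017).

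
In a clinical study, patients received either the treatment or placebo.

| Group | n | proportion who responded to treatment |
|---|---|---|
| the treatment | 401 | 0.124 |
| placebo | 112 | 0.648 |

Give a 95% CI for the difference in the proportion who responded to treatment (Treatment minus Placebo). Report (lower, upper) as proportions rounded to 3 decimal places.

Each SE is √(p̂(1−p̂)/n): √(0.1240·0.8760/401) = 0.01646 and √(0.6480·0.3520/112) = 0.04513.
SE(p̂₁ − p̂₂) = √(SE₁² + SE₂²) = √(0.0002709316 + 0.0020367169) = 0.04804, since the two samples are independent.
At 95% confidence z* = 1.960; margin = 1.960 × 0.04804 = 0.09416.
The difference is 0.1240 − 0.6480 = -0.5240, so the interval is -0.5240 ± 0.09416 = (-0.618, -0.430).

(-0.618, -0.430)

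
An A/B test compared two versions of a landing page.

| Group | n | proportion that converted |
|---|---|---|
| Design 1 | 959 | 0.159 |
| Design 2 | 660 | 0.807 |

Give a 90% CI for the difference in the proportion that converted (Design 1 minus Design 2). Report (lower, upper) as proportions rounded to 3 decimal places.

The two standard errors are √(0.1590×0.8410/959) = 0.01181 and √(0.8070×0.1930/660) = 0.01536.
Because the samples are independent, SE_diff = √(0.01181² + 0.01536²) = 0.01938.
Using z* = 1.645 for 90%, ME = 1.645 × 0.01938 = 0.03188.
p̂₁ − p̂₂ = -0.6480; interval -0.6480 ± 0.03188 gives (-0.680, -0.616).

(-0.680, -0.616)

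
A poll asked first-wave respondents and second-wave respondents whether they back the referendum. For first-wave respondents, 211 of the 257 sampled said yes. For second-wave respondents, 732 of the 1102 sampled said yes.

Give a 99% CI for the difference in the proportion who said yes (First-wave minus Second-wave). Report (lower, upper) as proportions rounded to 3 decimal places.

(0.085, 0.228)

Sample proportions: 211/257 = 0.8210, 732/1102 = 0.6642.
Each SE is √(p̂(1−p̂)/n): √(0.8210·0.1790/257) = 0.02391 and √(0.6642·0.3358/1102) = 0.01423.
SE(p̂₁ − p̂₂) = √(SE₁² + SE₂²) = √(0.0005716881 + 0.0002024929) = 0.02782, since the two samples are independent.
At 99% confidence z* = 2.576; margin = 2.576 × 0.02782 = 0.07166.
The difference is 0.8210 − 0.6642 = 0.1568, so the interval is 0.1568 ± 0.07166 = (0.085, 0.228).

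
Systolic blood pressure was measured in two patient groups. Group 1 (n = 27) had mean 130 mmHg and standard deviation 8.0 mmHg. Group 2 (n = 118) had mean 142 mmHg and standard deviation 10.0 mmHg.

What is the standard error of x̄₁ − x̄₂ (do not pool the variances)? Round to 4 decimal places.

1.7938

Standard errors of each mean: 8.0/√27 = 1.5396 and 10.0/√118 = 0.9206.
SE(x̄₁ − x̄₂) = √(1.5396² + 0.9206²) = 1.7938 for independent samples with unequal variances.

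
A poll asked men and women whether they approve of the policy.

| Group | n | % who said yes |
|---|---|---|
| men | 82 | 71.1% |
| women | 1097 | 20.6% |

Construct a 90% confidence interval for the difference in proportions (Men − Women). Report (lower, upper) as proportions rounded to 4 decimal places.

(0.4202, 0.5898)

Each SE is √(p̂(1−p̂)/n): √(0.7110·0.2890/82) = 0.05006 and √(0.2060·0.7940/1097) = 0.01221.
SE(p̂₁ − p̂₂) = √(SE₁² + SE₂²) = √(0.0025060036 + 0.0001490841) = 0.05153, since the two samples are independent.
At 90% confidence z* = 1.645; margin = 1.645 × 0.05153 = 0.08477.
The difference is 0.7110 − 0.2060 = 0.5050, so the interval is 0.5050 ± 0.08477 = (0.4202, 0.5898).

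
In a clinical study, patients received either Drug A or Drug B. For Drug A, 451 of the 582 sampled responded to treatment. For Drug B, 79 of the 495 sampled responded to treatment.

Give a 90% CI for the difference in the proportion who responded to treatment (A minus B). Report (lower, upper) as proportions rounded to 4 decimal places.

(0.5760, 0.6546)

Sample proportions: 451/582 = 0.7749, 79/495 = 0.1596.
Each SE is √(p̂(1−p̂)/n): √(0.7749·0.2251/582) = 0.01731 and √(0.1596·0.8404/495) = 0.01646.
SE(p̂₁ − p̂₂) = √(SE₁² + SE₂²) = √(0.0002996361 + 0.0002709316) = 0.02389, since the two samples are independent.
At 90% confidence z* = 1.645; margin = 1.645 × 0.02389 = 0.03930.
The difference is 0.7749 − 0.1596 = 0.6153, so the interval is 0.6153 ± 0.03930 = (0.5760, 0.6546).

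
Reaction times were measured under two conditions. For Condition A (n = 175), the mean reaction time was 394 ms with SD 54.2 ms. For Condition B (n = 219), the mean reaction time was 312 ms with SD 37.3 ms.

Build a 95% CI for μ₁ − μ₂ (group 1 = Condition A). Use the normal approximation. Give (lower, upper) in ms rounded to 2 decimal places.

(72.57, 91.43)

Per-group SEs: s₁/√n₁ = 54.2/√175 = 4.0971, s₂/√n₂ = 37.3/√219 = 2.5205.
Unpooled SE of the difference: √(16.78622841 + 6.35292025) = 4.8103.
Margin of error = z* · SE = 1.960 × 4.8103 = 9.4282.
x̄₁ − x̄₂ = 394 − 312 = 82.0000.
CI: 82.0000 ± 9.4282 = (72.57, 91.43).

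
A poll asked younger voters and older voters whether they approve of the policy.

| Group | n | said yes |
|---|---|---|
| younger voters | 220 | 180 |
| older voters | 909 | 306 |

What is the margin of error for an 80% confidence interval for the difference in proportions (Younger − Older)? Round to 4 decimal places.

Sample proportions: 180/220 = 0.8182, 306/909 = 0.3366.
Each SE is √(p̂(1−p̂)/n): √(0.8182·0.1818/220) = 0.02600 and √(0.3366·0.6634/909) = 0.01567.
SE(p̂₁ − p̂₂) = √(SE₁² + SE₂²) = √(0.000676 + 0.0002455489) = 0.03036, since the two samples are independent.
At 80% confidence z* = 1.282; margin = 1.282 × 0.03036 = 0.03892.

0.0389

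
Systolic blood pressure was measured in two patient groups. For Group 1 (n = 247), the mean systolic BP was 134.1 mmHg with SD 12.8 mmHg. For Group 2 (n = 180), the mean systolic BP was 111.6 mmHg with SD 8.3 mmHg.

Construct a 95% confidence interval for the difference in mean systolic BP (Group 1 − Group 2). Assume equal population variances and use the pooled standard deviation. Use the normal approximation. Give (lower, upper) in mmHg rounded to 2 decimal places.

(20.36, 24.64)

Pooled variance s_p² = [246·12.8² + 179·8.3²] / (247+180−2) = 123.8493, so s_p = 11.1288.
SE_diff = s_p·√(1/n₁ + 1/n₂) = 11.1288·√(1/247 + 1/180) = 1.0906.
z* = 1.960; margin = 1.960 × 1.0906 = 2.1376.
Difference = 134.1 − 111.6 = 22.5000.
22.5000 ± 2.1376 → (20.36, 24.64).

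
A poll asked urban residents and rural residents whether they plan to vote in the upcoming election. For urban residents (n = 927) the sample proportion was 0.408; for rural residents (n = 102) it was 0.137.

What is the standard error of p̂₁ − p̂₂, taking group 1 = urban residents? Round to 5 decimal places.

0.03768

SE₁ = √(p̂₁(1−p̂₁)/n₁) = √(0.4080·0.5920/927) = 0.01614; SE₂ = √(0.1370·0.8630/102) = 0.03405.
Independent samples: SE of the difference = √(SE₁² + SE₂²) = √(0.0002604996 + 0.0011594025) = 0.03768.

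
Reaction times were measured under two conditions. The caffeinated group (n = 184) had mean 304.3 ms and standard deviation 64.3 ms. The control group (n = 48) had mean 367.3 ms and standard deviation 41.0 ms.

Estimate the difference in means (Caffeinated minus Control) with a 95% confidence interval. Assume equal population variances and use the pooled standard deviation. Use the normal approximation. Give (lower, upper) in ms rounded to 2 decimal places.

(-82.15, -43.85)

Pooled variance s_p² = [183·64.3² + 47·41.0²] / (184+48−2) = 3633.1247, so s_p = 60.2754.
SE_diff = s_p·√(1/n₁ + 1/n₂) = 60.2754·√(1/184 + 1/48) = 9.7691.
z* = 1.960; margin = 1.960 × 9.7691 = 19.1474.
Difference = 304.3 − 367.3 = -63.0000.
-63.0000 ± 19.1474 → (-82.15, -43.85).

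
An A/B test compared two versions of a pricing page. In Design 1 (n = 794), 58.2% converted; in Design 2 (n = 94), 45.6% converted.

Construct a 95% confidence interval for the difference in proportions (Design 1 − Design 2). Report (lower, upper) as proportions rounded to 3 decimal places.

(0.020, 0.232)

SE₁ = √(p̂₁(1−p̂₁)/n₁) = √(0.5820·0.4180/794) = 0.01750; SE₂ = √(0.4560·0.5440/94) = 0.05137.
Independent samples: SE of the difference = √(SE₁² + SE₂²) = √(0.00030625 + 0.0026388769) = 0.05427.
z* for 95% confidence is 1.960, so the margin of error is 1.960 × 0.05427 = 0.10637.
Point estimate p̂₁ − p̂₂ = 0.5820 − 0.4560 = 0.1260.
0.1260 ± 0.10637 → (0.020, 0.232).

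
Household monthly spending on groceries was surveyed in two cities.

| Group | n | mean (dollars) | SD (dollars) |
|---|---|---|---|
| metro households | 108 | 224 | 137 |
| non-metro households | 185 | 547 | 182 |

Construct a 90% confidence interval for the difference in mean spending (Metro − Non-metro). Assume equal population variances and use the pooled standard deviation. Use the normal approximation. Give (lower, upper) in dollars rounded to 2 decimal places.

(-356.24, -289.76)

Pooled variance s_p² = [107·137² + 184·182²] / (108+185−2) = 27845.7010, so s_p = 166.8703.
SE_diff = s_p·√(1/n₁ + 1/n₂) = 166.8703·√(1/108 + 1/185) = 20.2076.
z* = 1.645; margin = 1.645 × 20.2076 = 33.2415.
Difference = 224 − 547 = -323.0000.
-323.0000 ± 33.2415 → (-356.24, -289.76).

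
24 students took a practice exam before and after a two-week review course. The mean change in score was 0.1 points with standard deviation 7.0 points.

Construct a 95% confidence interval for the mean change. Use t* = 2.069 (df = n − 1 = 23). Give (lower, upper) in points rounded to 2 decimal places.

Paired design: SE = s_d/√n = 7.0/√24 = 1.4289.
t* = 2.069; margin of error = 2.069 × 1.4289 = 2.9564.
0.1 ± 2.9564 → (-2.86, 3.06).

(-2.86, 3.06)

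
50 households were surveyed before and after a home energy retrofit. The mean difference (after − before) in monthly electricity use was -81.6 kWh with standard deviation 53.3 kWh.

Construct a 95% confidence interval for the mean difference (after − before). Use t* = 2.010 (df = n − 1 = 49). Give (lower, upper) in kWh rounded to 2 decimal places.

(-96.75, -66.45)

This is a matched-pairs design, so SE = s_d/√n = 53.3/√50 = 7.5378.
Margin = 2.010 × 7.5378 = 15.1510; the interval is -81.6 ± 15.1510 = (-96.75, -66.45).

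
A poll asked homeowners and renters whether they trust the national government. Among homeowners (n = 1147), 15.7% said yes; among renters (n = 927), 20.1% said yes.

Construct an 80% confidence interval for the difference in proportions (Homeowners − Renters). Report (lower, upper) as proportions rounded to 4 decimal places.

SE₁ = √(p̂₁(1−p̂₁)/n₁) = √(0.1570·0.8430/1147) = 0.01074; SE₂ = √(0.2010·0.7990/927) = 0.01316.
Independent samples: SE of the difference = √(SE₁² + SE₂²) = √(0.0001153476 + 0.0001731856) = 0.01699.
z* for 80% confidence is 1.282, so the margin of error is 1.282 × 0.01699 = 0.02178.
Point estimate p̂₁ − p̂₂ = 0.1570 − 0.2010 = -0.0440.
-0.0440 ± 0.02178 → (-0.0658, -0.0222).

(-0.0658, -0.0222)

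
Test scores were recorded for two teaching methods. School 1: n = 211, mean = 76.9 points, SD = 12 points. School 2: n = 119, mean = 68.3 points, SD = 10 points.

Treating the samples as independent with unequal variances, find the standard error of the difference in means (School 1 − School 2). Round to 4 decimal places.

SE₁ = s₁/√n₁ = 12/√211 = 0.8261; SE₂ = 10/√119 = 0.9167.
Independent samples, unequal variances: SE_diff = √(SE₁² + SE₂²) = √(0.68244121 + 0.84033889) = 1.2340.

1.2340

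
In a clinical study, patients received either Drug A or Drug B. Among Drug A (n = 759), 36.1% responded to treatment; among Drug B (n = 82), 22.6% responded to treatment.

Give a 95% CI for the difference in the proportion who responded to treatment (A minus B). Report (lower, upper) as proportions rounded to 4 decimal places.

(0.0382, 0.2318)

The two standard errors are √(0.3610×0.6390/759) = 0.01743 and √(0.2260×0.7740/82) = 0.04619.
Because the samples are independent, SE_diff = √(0.01743² + 0.04619²) = 0.04937.
Using z* = 1.960 for 95%, ME = 1.960 × 0.04937 = 0.09677.
p̂₁ − p̂₂ = 0.1350; interval 0.1350 ± 0.09677 gives (0.0382, 0.2318).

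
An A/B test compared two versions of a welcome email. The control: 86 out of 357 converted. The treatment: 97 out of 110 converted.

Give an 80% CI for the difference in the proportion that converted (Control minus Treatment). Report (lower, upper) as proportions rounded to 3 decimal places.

(-0.690, -0.592)

First, p̂₁ = 86/357 = 0.2409; p̂₂ = 97/110 = 0.8818.
The two standard errors are √(0.2409×0.7591/357) = 0.02263 and √(0.8818×0.1182/110) = 0.03078.
Because the samples are independent, SE_diff = √(0.02263² + 0.03078²) = 0.03820.
Using z* = 1.282 for 80%, ME = 1.282 × 0.03820 = 0.04897.
p̂₁ − p̂₂ = -0.6409; interval -0.6409 ± 0.04897 gives (-0.690, -0.592).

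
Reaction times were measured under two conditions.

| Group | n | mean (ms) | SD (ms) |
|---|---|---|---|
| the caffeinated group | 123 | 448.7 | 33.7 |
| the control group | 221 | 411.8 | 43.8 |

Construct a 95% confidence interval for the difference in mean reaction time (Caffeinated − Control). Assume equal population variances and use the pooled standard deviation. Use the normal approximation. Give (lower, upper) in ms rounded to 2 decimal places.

s_p = √[((n₁−1)s₁² + (n₂−1)s₂²)/(n₁+n₂−2)] = √[(122·33.7² + 220·43.8²)/342] = 40.4872.
SE = 40.4872·√(1/123 + 1/221) = 4.5546.
With z* = 1.960, margin = 1.960 × 4.5546 = 8.9270.
x̄₁ − x̄₂ = 448.7 − 411.8 = 36.9000; interval 36.9000 ± 8.9270 = (27.97, 45.83).

(27.97, 45.83)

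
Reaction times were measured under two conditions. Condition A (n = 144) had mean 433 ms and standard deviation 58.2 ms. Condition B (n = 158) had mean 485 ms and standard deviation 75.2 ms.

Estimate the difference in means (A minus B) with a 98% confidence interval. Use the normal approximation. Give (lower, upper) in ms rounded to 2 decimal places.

(-69.91, -34.09)

SE₁ = s₁/√n₁ = 58.2/√144 = 4.8500; SE₂ = 75.2/√158 = 5.9826.
Independent samples, unequal variances: SE_diff = √(SE₁² + SE₂²) = √(23.5225 + 35.79150276) = 7.7016.
z* = 2.326, so margin of error = 2.326 × 7.7016 = 17.9139.
Difference in means = 433 − 485 = -52.0000.
-52.0000 ± 17.9139 → (-69.91, -34.09).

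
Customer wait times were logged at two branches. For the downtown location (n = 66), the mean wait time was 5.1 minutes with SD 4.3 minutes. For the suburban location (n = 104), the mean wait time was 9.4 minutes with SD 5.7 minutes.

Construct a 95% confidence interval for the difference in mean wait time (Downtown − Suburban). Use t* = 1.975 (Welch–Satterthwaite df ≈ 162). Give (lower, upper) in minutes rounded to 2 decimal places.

(-5.82, -2.78)

Per-group SEs: s₁/√n₁ = 4.3/√66 = 0.5293, s₂/√n₂ = 5.7/√104 = 0.5589.
Unpooled SE of the difference: √(0.28015849 + 0.31236921) = 0.7698.
Margin of error = t* · SE = 1.975 × 0.7698 = 1.5204.
x̄₁ − x̄₂ = 5.1 − 9.4 = -4.3000.
CI: -4.3000 ± 1.5204 = (-5.82, -2.78).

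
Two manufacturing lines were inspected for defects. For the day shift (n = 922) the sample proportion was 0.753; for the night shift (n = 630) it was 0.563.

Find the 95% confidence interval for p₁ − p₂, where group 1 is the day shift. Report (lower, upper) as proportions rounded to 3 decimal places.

(0.142, 0.238)

SE₁ = √(p̂₁(1−p̂₁)/n₁) = √(0.7530·0.2470/922) = 0.01420; SE₂ = √(0.5630·0.4370/630) = 0.01976.
Independent samples: SE of the difference = √(SE₁² + SE₂²) = √(0.00020164 + 0.0003904576) = 0.02433.
z* for 95% confidence is 1.960, so the margin of error is 1.960 × 0.02433 = 0.04769.
Point estimate p̂₁ − p̂₂ = 0.7530 − 0.5630 = 0.1900.
0.1900 ± 0.04769 → (0.142, 0.238).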